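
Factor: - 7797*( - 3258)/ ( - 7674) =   -  3^2*23^1*113^1*181^1*1279^( - 1 ) = - 4233771/1279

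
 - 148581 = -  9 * 16509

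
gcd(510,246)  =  6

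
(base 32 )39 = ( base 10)105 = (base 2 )1101001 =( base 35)30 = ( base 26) 41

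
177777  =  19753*9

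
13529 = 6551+6978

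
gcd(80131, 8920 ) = 1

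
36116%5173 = 5078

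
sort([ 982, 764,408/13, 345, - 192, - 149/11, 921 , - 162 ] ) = [- 192 ,  -  162, - 149/11 , 408/13, 345, 764,921, 982]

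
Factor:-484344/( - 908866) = 2^2*3^2 *31^2*64919^(-1 ) =34596/64919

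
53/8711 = 53/8711 = 0.01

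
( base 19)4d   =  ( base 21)45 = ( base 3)10022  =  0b1011001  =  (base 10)89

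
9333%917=163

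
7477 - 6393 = 1084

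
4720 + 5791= 10511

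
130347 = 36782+93565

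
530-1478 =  - 948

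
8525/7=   1217 + 6/7 = 1217.86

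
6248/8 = 781 = 781.00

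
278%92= 2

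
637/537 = 1  +  100/537=1.19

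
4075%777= 190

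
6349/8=6349/8 = 793.62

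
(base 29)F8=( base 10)443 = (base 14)239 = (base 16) 1BB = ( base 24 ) ib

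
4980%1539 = 363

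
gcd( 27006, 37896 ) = 6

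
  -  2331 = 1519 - 3850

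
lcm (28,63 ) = 252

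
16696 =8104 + 8592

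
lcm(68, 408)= 408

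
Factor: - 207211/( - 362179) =353/617 = 353^1*617^( - 1)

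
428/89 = 428/89= 4.81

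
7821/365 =7821/365 = 21.43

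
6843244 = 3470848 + 3372396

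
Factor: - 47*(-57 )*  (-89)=-3^1*19^1 * 47^1*89^1=- 238431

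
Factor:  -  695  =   - 5^1 * 139^1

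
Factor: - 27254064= -2^4*3^1*567793^1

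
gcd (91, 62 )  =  1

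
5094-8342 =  - 3248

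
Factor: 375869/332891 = 997/883 = 883^ ( - 1)*997^1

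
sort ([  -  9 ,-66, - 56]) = [ - 66, - 56, - 9] 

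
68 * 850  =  57800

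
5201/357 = 14+29/51= 14.57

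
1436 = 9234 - 7798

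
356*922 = 328232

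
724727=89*8143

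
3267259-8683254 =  - 5415995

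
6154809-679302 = 5475507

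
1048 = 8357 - 7309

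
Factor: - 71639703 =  - 3^2*47^1 * 169361^1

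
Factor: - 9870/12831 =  - 10/13 = - 2^1*5^1*13^(- 1 )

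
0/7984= 0 = 0.00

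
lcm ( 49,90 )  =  4410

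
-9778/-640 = 4889/320 = 15.28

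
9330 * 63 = 587790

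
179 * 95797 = 17147663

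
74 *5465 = 404410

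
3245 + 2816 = 6061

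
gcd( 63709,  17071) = 1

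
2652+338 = 2990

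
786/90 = 8 + 11/15 = 8.73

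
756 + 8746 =9502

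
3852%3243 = 609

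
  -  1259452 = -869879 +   -  389573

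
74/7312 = 37/3656 = 0.01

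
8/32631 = 8/32631 = 0.00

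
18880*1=18880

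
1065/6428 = 1065/6428 = 0.17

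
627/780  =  209/260 =0.80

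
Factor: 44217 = 3^2*17^3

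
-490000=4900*( - 100)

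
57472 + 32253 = 89725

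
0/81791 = 0 = 0.00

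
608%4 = 0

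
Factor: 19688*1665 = 32780520 = 2^3 * 3^2*5^1*23^1*37^1 * 107^1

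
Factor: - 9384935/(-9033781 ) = 5^1 * 7^1 * 17^1*613^( - 1 )*14737^(-1) * 15773^1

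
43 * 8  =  344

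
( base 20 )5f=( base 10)115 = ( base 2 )1110011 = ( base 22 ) 55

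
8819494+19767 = 8839261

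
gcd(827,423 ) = 1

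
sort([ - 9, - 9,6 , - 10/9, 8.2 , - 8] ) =[ - 9,-9 ,-8, - 10/9, 6, 8.2] 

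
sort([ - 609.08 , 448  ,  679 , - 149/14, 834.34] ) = [ - 609.08, - 149/14 , 448, 679,834.34]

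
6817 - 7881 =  - 1064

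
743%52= 15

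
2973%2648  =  325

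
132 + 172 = 304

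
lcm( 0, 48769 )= 0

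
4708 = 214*22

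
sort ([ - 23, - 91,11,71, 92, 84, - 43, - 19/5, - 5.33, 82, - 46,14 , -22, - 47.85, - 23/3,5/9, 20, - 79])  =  [ - 91, - 79,-47.85, - 46, -43,- 23, - 22 , - 23/3,-5.33, - 19/5, 5/9, 11,14, 20 , 71, 82,84,92] 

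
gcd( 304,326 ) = 2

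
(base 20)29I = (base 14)514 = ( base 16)3E6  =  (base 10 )998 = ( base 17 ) 37c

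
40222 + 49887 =90109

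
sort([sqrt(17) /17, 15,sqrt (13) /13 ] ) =[ sqrt( 17)/17,sqrt(13) /13, 15]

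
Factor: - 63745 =-5^1*11^1 * 19^1* 61^1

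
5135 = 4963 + 172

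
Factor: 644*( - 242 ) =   -  2^3*7^1 * 11^2*23^1 = - 155848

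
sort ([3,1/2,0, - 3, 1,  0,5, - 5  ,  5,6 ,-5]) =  [ - 5,  -  5  , - 3 , 0,0,  1/2, 1, 3,5,5, 6]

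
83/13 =6 +5/13  =  6.38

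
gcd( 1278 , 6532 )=142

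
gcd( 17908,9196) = 484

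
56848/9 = 6316 + 4/9 = 6316.44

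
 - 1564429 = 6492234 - 8056663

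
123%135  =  123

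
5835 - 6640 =  -  805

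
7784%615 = 404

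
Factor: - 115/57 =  - 3^ ( - 1 ) *5^1*19^( - 1 )*23^1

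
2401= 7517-5116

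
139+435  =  574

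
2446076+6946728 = 9392804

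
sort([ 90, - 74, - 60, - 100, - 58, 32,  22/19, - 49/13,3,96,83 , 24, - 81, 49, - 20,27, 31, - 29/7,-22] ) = [ - 100, - 81, - 74,- 60, - 58,  -  22 , - 20, - 29/7,-49/13,  22/19,3,24,27,31,  32,49,83,  90 , 96 ] 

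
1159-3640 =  - 2481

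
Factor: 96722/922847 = 2^1*137^1*353^1*733^( - 1)*1259^(-1) 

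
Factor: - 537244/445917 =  - 2^2*3^( - 1 )*19^1*7069^1*148639^( - 1) 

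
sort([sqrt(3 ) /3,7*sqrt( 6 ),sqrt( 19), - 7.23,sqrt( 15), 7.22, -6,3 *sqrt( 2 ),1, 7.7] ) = [-7.23, - 6,sqrt(3)/3, 1,sqrt(15), 3*sqrt(2), sqrt(19 ), 7.22, 7.7, 7 * sqrt( 6)] 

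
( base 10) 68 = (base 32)24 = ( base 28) 2C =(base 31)26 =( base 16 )44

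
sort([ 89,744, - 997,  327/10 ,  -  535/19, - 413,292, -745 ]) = [ -997, - 745, - 413, - 535/19, 327/10,89,292, 744 ]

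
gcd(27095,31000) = 5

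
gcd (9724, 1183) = 13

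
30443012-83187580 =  - 52744568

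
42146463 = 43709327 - 1562864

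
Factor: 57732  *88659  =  5118461388 = 2^2*3^3 * 17^1* 283^1*9851^1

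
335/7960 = 67/1592 = 0.04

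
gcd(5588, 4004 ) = 44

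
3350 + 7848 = 11198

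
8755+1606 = 10361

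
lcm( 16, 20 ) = 80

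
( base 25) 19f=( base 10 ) 865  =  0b1101100001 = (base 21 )1k4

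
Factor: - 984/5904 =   -  2^ ( - 1)*3^(  -  1) =- 1/6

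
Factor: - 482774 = -2^1*199^1 *1213^1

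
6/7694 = 3/3847 = 0.00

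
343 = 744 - 401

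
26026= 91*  286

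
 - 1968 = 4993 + -6961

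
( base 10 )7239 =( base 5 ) 212424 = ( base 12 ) 4233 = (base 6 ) 53303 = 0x1C47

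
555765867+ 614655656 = 1170421523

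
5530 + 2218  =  7748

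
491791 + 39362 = 531153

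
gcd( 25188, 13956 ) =12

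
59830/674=29915/337 = 88.77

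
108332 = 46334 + 61998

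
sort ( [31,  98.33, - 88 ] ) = [ - 88, 31, 98.33 ] 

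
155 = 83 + 72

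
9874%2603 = 2065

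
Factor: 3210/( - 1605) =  - 2^1=- 2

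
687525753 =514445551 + 173080202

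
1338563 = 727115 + 611448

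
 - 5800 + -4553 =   -  10353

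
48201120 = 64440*748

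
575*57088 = 32825600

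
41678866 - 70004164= - 28325298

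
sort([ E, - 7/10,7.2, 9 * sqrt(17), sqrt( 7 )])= [- 7/10, sqrt( 7),E,  7.2, 9*sqrt( 17 )] 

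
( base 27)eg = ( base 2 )110001010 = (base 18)13g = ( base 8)612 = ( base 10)394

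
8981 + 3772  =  12753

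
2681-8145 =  - 5464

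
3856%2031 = 1825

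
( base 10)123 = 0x7b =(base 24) 53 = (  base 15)83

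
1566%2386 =1566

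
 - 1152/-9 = 128/1 = 128.00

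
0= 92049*0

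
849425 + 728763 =1578188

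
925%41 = 23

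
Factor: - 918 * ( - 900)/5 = 2^3 *3^5*5^1 * 17^1  =  165240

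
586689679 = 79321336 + 507368343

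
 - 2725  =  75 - 2800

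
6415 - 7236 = - 821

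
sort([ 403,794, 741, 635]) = [ 403,  635 , 741,794] 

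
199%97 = 5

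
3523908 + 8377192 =11901100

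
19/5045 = 19/5045 = 0.00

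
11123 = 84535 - 73412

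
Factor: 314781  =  3^1 * 317^1*331^1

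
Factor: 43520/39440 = 2^5*29^( - 1)  =  32/29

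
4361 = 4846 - 485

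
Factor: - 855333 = -3^3*79^1*401^1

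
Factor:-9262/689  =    -  2^1 * 11^1*13^(-1) * 53^(-1)* 421^1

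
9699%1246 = 977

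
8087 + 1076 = 9163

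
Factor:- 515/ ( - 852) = 2^ ( - 2)*3^( - 1)*5^1*71^( - 1)*103^1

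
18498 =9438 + 9060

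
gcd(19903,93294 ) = 1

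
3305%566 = 475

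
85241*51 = 4347291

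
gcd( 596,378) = 2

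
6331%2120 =2091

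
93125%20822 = 9837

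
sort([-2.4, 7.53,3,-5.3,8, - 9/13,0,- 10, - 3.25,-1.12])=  [- 10, - 5.3,  -  3.25, - 2.4, - 1.12, - 9/13,0, 3,  7.53, 8 ] 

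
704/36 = 19 + 5/9 = 19.56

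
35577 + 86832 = 122409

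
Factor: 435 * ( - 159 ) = -3^2* 5^1*29^1*53^1= -  69165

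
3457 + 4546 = 8003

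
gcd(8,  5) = 1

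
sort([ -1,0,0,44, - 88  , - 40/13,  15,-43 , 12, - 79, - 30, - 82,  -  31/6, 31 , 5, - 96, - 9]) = [-96 , - 88, - 82,-79,-43,  -  30,-9, - 31/6, - 40/13, - 1,0,0, 5,12, 15, 31,44]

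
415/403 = 1 + 12/403 = 1.03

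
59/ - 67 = -1 + 8/67 = - 0.88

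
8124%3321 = 1482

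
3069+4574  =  7643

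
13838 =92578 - 78740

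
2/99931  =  2/99931 = 0.00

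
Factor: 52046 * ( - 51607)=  - 2^1 * 53^1*491^1 * 51607^1 = -2685937922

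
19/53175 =19/53175 = 0.00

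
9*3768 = 33912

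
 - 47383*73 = - 3458959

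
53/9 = 53/9 = 5.89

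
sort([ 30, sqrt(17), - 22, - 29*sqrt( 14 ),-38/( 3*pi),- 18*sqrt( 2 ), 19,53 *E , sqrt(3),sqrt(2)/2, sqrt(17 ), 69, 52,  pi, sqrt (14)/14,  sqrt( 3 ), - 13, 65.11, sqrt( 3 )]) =[ - 29*sqrt(14 ), - 18*sqrt( 2), - 22, - 13, - 38/(3*pi ),sqrt( 14 ) /14, sqrt(2)/2, sqrt( 3),sqrt( 3),sqrt(3 ), pi, sqrt( 17 ), sqrt( 17 ) , 19, 30,52,  65.11,69, 53*E]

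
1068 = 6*178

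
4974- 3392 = 1582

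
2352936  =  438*5372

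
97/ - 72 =-2 + 47/72 = - 1.35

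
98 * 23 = 2254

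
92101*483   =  44484783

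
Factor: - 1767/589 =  - 3 = - 3^1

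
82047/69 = 27349/23 = 1189.09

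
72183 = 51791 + 20392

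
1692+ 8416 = 10108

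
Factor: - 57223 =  - 57223^1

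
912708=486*1878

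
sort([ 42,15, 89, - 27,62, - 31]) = [-31, - 27, 15, 42, 62,89 ]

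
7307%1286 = 877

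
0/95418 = 0 = 0.00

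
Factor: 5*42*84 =2^3*3^2 * 5^1*7^2=17640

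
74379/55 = 74379/55  =  1352.35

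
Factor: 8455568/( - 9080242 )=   -  4227784/4540121= -2^3*11^1*67^(  -  1)*107^1 * 449^1*67763^( - 1) 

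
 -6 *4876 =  - 29256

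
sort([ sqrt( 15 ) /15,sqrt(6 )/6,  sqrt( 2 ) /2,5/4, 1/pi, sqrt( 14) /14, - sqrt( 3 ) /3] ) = [-sqrt( 3 )/3,  sqrt( 15)/15,sqrt ( 14)/14, 1/pi, sqrt(6)/6, sqrt( 2)/2, 5/4]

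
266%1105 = 266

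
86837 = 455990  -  369153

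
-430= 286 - 716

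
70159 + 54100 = 124259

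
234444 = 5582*42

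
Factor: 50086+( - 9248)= 2^1* 7^1*2917^1 = 40838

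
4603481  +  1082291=5685772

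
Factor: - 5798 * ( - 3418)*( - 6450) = -127823287800  =  - 2^3  *  3^1*5^2*13^1*43^1 * 223^1*1709^1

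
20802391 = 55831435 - 35029044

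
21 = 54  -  33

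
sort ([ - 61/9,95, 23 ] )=[ - 61/9,23,  95] 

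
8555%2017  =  487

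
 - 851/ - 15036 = 851/15036 = 0.06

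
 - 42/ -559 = 42/559= 0.08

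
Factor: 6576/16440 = 2/5 = 2^1*5^( - 1)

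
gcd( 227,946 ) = 1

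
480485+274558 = 755043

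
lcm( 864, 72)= 864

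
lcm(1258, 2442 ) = 41514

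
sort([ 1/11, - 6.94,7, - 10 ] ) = [ - 10,-6.94,1/11,7]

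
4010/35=802/7= 114.57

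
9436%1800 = 436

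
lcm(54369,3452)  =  217476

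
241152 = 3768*64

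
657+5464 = 6121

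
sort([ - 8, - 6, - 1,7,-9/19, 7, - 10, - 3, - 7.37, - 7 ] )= [ - 10, - 8, - 7.37, - 7, - 6, - 3,-1, - 9/19,7,7 ] 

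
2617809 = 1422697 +1195112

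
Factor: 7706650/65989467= 2^1*3^(-2)*5^2 * 7^1*97^1*227^1*353^(-1) * 20771^( - 1) 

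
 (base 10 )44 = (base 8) 54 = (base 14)32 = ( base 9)48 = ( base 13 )35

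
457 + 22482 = 22939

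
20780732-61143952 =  - 40363220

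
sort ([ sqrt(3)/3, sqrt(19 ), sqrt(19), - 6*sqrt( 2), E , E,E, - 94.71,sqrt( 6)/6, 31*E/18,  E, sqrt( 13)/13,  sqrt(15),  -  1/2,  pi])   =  [- 94.71, - 6 * sqrt(2), - 1/2, sqrt (13 ) /13, sqrt ( 6)/6, sqrt ( 3) /3, E, E,E, E, pi, sqrt(15 ),sqrt ( 19), sqrt(19 ), 31*E/18]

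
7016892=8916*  787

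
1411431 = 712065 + 699366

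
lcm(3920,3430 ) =27440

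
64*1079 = 69056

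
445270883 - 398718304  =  46552579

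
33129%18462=14667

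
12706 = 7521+5185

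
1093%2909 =1093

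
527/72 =7+23/72 =7.32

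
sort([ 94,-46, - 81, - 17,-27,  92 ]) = [ -81, - 46,-27, - 17,92,94 ] 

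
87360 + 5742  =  93102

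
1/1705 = 1/1705 = 0.00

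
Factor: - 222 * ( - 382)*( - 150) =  - 12720600 = -2^3*3^2*5^2*37^1 * 191^1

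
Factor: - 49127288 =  - 2^3*7^1* 89^1*9857^1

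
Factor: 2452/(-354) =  - 1226/177  =  - 2^1*3^ ( - 1)*59^ ( - 1)*613^1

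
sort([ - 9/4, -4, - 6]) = [  -  6, - 4, -9/4] 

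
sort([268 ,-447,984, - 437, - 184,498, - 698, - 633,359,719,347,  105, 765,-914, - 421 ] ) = [ - 914, - 698, - 633, - 447, - 437,-421,-184,105,268,347,359, 498,719 , 765, 984 ] 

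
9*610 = 5490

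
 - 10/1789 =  - 10/1789 = - 0.01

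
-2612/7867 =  - 2612/7867 = - 0.33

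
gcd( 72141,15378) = 3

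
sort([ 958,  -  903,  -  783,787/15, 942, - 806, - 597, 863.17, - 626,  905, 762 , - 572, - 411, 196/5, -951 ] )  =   [ - 951, - 903, - 806, - 783, - 626, - 597, - 572,-411, 196/5,787/15,762, 863.17,905,942,958 ] 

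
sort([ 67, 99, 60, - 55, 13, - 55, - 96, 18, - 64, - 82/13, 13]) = [ - 96, - 64, - 55, - 55,  -  82/13,13, 13,18, 60, 67, 99 ] 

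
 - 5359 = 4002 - 9361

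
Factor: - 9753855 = -3^1*5^1*53^1 * 12269^1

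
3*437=1311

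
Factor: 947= 947^1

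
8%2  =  0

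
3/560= 3/560  =  0.01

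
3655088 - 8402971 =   -  4747883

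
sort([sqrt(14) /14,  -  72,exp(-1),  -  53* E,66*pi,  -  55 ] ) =[ - 53*E , - 72, -55 , sqrt( 14 ) /14,exp(  -  1), 66*pi]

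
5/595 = 1/119 = 0.01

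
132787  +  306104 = 438891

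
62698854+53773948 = 116472802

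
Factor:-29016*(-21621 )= 2^3 * 3^3*13^1*31^1*7207^1 = 627354936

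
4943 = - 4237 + 9180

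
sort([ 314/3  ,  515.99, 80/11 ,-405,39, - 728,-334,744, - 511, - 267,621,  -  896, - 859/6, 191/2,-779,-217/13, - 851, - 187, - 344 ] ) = [-896, - 851,-779, - 728, - 511,-405,-344,  -  334, - 267, - 187, - 859/6,-217/13,80/11,39 , 191/2,314/3 , 515.99, 621, 744 ]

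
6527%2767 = 993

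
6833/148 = 6833/148=46.17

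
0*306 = 0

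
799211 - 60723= 738488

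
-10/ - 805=2/161  =  0.01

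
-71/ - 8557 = 71/8557=0.01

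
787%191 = 23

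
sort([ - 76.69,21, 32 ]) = [  -  76.69, 21,32]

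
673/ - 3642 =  - 673/3642 = - 0.18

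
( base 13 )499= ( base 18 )28a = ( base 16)322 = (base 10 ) 802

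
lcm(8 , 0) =0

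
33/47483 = 33/47483=0.00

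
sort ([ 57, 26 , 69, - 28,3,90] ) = [ - 28,3,26, 57, 69, 90]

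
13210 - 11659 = 1551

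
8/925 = 8/925 = 0.01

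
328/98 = 3 + 17/49=3.35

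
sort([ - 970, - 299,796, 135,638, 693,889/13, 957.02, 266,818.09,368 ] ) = [-970, - 299 , 889/13, 135, 266,368, 638, 693, 796, 818.09, 957.02] 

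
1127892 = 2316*487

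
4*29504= 118016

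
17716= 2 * 8858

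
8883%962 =225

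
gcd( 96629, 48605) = 1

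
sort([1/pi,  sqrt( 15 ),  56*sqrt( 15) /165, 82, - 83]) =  [ - 83, 1/pi,56*sqrt( 15 ) /165,sqrt(15 ), 82] 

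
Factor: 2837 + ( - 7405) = -2^3 * 571^1=- 4568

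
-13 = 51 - 64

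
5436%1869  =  1698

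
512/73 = 512/73 = 7.01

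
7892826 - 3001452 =4891374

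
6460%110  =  80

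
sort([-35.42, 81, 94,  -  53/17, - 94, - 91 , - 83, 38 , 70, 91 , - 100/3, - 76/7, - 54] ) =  [-94, - 91, - 83,-54 , -35.42, - 100/3,-76/7,-53/17, 38, 70, 81, 91, 94 ] 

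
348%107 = 27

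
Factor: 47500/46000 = 95/92 = 2^( - 2 )*5^1 * 19^1 * 23^ ( -1 )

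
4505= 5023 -518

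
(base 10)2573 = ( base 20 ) 68d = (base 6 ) 15525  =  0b101000001101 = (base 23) 4JK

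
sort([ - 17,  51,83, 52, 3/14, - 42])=[ - 42, - 17,3/14,51, 52 , 83 ] 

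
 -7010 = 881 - 7891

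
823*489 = 402447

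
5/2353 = 5/2353 = 0.00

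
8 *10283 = 82264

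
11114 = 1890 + 9224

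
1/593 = 1/593  =  0.00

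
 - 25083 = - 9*2787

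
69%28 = 13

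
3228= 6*538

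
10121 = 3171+6950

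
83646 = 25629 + 58017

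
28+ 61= 89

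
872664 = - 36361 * (-24)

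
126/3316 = 63/1658= 0.04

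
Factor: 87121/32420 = 2^( - 2 )*5^(-1 )*1621^( - 1)*87121^1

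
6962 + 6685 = 13647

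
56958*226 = 12872508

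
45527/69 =659  +  56/69 = 659.81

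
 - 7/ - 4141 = 7/4141 =0.00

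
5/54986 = 5/54986 = 0.00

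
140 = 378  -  238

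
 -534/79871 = - 1 + 79337/79871 = -0.01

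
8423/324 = 25  +  323/324 = 26.00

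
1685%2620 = 1685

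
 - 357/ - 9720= 119/3240 = 0.04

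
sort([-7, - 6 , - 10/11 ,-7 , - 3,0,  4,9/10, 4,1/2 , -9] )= [ - 9, - 7, - 7,-6 ,- 3, - 10/11,0 , 1/2,9/10,4, 4 ] 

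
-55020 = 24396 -79416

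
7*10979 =76853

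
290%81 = 47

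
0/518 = 0=0.00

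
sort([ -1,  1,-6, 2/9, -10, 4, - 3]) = [ - 10,-6,-3, - 1 , 2/9,1, 4]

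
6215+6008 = 12223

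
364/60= 6+1/15= 6.07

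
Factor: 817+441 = 2^1*17^1* 37^1 = 1258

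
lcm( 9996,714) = 9996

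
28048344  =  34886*804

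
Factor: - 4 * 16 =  - 2^6=- 64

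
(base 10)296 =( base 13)19a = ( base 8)450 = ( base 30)9q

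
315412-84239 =231173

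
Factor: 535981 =607^1*883^1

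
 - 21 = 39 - 60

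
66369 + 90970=157339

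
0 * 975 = 0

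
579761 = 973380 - 393619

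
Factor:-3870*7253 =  - 2^1*3^2*5^1*43^1*7253^1 = - 28069110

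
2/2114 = 1/1057 = 0.00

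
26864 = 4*6716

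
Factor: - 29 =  - 29^1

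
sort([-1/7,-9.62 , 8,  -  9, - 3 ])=[ - 9.62,-9, - 3, - 1/7,8]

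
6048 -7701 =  - 1653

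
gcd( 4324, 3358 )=46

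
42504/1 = 42504= 42504.00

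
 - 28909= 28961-57870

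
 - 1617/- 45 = 35 + 14/15= 35.93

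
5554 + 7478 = 13032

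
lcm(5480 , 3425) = 27400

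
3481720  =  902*3860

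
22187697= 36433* 609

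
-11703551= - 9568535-2135016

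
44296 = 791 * 56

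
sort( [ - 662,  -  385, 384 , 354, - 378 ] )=[ - 662 , - 385,-378, 354,384 ]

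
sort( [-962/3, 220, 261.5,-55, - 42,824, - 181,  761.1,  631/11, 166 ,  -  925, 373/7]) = [ - 925, - 962/3, -181,  -  55, - 42, 373/7 , 631/11,  166,220,  261.5 , 761.1,824] 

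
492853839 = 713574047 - 220720208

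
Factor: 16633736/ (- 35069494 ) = -8316868/17534747  =  - 2^2 * 7^2*31^( - 1)*42433^1*565637^ ( - 1 ) 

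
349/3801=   349/3801 = 0.09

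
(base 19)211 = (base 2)1011100110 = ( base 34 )ls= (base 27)10d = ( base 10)742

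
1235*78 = 96330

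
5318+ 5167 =10485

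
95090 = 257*370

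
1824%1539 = 285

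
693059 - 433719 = 259340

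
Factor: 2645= 5^1*23^2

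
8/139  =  8/139 = 0.06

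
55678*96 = 5345088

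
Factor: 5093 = 11^1  *  463^1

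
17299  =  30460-13161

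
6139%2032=43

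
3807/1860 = 2 + 29/620 = 2.05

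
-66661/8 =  - 8333 + 3/8 = -8332.62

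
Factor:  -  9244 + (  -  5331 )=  - 5^2*11^1 * 53^1=- 14575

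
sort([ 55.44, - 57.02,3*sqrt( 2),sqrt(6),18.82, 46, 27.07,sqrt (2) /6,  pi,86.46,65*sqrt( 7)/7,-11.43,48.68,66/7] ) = [ - 57.02,  -  11.43,sqrt(2)/6, sqrt( 6 ),  pi,3*sqrt(2 ),66/7, 18.82,65*sqrt(7)/7,27.07,46,48.68,55.44, 86.46]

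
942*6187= 5828154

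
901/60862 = 901/60862 = 0.01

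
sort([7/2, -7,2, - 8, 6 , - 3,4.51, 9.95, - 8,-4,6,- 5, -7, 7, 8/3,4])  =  [ - 8, - 8,-7,  -  7,-5, - 4, -3,2, 8/3 , 7/2, 4,4.51,6, 6, 7, 9.95 ]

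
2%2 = 0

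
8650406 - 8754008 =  - 103602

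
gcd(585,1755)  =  585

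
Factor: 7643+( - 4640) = 3^1*7^1*11^1*13^1   =  3003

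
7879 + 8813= 16692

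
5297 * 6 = 31782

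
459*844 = 387396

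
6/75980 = 3/37990 = 0.00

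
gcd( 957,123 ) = 3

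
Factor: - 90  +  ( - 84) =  - 174 = - 2^1*3^1*29^1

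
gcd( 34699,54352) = 1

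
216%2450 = 216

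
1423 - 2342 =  - 919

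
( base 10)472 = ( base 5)3342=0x1d8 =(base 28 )go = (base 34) du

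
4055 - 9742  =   - 5687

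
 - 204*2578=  - 525912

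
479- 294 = 185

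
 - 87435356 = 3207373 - 90642729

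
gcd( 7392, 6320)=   16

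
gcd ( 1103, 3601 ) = 1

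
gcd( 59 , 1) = 1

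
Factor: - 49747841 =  - 11^1 *13^1*347887^1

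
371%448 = 371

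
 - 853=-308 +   -  545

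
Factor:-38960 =  -  2^4  *5^1 * 487^1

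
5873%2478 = 917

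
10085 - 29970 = - 19885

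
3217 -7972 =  - 4755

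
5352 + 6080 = 11432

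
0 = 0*45956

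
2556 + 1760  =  4316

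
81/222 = 27/74=0.36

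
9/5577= 3/1859 = 0.00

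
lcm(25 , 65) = 325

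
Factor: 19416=2^3*3^1*809^1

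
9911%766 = 719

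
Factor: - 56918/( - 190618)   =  149/499 = 149^1 * 499^(-1 ) 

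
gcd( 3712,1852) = 4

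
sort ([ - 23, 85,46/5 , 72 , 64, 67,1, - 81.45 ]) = [ - 81.45 , - 23, 1, 46/5, 64,67,72, 85]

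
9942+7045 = 16987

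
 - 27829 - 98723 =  - 126552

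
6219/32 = 6219/32 = 194.34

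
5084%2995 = 2089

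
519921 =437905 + 82016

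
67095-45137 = 21958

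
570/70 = 8 + 1/7 = 8.14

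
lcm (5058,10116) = 10116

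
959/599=959/599 =1.60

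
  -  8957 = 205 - 9162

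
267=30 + 237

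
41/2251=41/2251 = 0.02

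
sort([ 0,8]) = [ 0,8 ] 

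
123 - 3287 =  - 3164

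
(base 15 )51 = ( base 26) 2o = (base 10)76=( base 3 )2211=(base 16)4C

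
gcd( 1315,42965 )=5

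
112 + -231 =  - 119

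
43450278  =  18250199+25200079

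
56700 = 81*700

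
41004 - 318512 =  - 277508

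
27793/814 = 34 + 117/814 = 34.14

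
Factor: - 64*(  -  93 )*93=553536 = 2^6*3^2 * 31^2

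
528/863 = 528/863 = 0.61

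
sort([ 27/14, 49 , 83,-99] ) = [ - 99,27/14, 49 , 83] 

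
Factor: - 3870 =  - 2^1*3^2*5^1*43^1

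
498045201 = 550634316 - 52589115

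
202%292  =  202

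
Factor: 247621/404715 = 3^( - 1)*5^( - 1) * 11^1*22511^1*26981^( - 1)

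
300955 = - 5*( - 60191)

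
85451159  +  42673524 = 128124683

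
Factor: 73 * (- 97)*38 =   -  269078 = -2^1*19^1*73^1 * 97^1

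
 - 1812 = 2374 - 4186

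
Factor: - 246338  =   - 2^1*123169^1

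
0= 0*36859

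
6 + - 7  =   - 1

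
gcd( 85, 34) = 17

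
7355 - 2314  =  5041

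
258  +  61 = 319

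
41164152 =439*93768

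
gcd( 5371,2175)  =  1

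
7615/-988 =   -  7615/988 = -7.71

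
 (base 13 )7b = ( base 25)42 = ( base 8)146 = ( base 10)102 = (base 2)1100110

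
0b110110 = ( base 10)54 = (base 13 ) 42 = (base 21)2c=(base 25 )24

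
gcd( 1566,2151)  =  9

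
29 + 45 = 74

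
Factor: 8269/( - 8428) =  - 2^(-2) * 7^( - 2 )*43^(- 1) * 8269^1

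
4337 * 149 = 646213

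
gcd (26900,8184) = 4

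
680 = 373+307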